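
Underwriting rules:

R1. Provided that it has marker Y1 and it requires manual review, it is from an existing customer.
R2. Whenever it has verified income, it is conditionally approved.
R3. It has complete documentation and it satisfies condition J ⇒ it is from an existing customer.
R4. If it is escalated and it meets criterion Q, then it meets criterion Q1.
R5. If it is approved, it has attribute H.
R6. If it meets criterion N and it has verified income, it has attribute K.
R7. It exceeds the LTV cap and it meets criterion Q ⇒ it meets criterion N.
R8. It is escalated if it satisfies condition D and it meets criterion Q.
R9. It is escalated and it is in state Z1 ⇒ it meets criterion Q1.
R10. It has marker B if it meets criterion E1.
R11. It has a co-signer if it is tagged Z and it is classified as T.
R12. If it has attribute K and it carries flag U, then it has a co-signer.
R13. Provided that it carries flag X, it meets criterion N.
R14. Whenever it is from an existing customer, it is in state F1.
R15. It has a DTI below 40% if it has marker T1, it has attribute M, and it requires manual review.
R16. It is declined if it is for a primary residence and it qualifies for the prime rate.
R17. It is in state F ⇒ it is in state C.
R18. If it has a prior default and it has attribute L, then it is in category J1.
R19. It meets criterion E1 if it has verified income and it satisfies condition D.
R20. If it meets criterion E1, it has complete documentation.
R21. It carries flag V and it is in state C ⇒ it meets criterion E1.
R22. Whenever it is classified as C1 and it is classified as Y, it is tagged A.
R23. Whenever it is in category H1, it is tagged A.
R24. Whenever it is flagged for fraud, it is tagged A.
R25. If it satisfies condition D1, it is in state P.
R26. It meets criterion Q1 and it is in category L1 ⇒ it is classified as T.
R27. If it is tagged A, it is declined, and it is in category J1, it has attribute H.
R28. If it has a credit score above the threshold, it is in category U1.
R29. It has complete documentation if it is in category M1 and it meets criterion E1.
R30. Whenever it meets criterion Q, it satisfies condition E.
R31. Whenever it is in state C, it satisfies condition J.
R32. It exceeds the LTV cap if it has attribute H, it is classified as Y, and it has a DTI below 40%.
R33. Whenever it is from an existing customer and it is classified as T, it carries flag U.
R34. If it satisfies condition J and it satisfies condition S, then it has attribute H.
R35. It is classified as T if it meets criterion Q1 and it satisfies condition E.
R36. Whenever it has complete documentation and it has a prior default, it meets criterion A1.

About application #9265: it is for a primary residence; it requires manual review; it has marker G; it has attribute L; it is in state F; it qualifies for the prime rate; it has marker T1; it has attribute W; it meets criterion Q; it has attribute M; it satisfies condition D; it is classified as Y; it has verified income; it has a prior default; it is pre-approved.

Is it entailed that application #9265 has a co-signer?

No

Forward chaining from the given facts derives: is conditionally approved, is escalated, has a DTI below 40%, is declined, is in state C, is in category J1, meets criterion E1, has complete documentation, satisfies condition E, satisfies condition J, meets criterion A1, is from an existing customer, meets criterion Q1, has marker B, is in state F1, is classified as T, carries flag U.
Rules concluding "it has a co-signer": R11 needs "it is tagged Z"; R12 needs "it has attribute K" — none of these are established.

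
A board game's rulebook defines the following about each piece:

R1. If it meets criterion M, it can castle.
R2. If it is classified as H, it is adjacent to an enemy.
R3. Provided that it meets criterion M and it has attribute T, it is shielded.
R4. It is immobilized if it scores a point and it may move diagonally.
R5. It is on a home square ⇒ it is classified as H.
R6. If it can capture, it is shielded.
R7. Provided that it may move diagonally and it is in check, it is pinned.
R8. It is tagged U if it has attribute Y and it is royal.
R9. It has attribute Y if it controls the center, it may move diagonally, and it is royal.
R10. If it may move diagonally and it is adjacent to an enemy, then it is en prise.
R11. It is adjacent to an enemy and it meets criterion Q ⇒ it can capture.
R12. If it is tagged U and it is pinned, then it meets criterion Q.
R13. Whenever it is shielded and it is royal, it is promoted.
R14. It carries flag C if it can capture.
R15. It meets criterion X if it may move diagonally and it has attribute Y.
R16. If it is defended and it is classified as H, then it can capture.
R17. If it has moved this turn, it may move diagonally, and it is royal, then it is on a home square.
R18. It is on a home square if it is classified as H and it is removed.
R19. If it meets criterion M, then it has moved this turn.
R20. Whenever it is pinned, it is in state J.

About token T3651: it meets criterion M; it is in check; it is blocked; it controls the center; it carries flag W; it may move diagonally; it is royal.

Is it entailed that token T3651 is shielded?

Yes

By R7 (it may move diagonally, it is in check): it is pinned.
By R9 (it controls the center, it may move diagonally, it is royal): it has attribute Y.
By R19 (it meets criterion M): it has moved this turn.
By R8 (it has attribute Y, it is royal): it is tagged U.
By R12 (it is tagged U, it is pinned): it meets criterion Q.
By R17 (it has moved this turn, it may move diagonally, it is royal): it is on a home square.
By R5 (it is on a home square): it is classified as H.
By R2 (it is classified as H): it is adjacent to an enemy.
By R11 (it is adjacent to an enemy, it meets criterion Q): it can capture.
By R6 (it can capture): it is shielded.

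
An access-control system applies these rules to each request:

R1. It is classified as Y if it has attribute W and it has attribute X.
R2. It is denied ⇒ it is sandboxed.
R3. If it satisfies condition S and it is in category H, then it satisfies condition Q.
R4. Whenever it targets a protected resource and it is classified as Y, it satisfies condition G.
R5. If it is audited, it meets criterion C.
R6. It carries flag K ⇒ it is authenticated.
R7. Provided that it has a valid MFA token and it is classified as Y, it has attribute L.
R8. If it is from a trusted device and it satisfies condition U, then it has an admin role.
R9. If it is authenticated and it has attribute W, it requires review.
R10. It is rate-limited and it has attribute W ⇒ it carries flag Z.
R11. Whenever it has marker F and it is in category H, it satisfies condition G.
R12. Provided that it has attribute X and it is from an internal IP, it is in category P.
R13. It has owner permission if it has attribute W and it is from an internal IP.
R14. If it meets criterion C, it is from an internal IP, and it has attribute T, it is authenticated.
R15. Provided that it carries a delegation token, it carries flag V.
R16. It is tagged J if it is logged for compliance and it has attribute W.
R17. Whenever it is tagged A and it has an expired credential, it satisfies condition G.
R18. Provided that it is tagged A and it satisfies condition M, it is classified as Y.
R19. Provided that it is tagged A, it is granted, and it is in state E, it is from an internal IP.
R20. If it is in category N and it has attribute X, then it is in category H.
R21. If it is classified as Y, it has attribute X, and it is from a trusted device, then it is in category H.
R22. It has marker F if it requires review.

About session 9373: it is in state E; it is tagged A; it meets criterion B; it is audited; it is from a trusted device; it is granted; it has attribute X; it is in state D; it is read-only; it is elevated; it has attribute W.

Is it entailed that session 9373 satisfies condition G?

No

Forward chaining from the given facts derives: is classified as Y, meets criterion C, is from an internal IP, is in category H, is in category P, has owner permission.
Rules concluding "it satisfies condition G": R4 needs "it targets a protected resource"; R11 needs "it has marker F"; R17 needs "it has an expired credential" — none of these are established.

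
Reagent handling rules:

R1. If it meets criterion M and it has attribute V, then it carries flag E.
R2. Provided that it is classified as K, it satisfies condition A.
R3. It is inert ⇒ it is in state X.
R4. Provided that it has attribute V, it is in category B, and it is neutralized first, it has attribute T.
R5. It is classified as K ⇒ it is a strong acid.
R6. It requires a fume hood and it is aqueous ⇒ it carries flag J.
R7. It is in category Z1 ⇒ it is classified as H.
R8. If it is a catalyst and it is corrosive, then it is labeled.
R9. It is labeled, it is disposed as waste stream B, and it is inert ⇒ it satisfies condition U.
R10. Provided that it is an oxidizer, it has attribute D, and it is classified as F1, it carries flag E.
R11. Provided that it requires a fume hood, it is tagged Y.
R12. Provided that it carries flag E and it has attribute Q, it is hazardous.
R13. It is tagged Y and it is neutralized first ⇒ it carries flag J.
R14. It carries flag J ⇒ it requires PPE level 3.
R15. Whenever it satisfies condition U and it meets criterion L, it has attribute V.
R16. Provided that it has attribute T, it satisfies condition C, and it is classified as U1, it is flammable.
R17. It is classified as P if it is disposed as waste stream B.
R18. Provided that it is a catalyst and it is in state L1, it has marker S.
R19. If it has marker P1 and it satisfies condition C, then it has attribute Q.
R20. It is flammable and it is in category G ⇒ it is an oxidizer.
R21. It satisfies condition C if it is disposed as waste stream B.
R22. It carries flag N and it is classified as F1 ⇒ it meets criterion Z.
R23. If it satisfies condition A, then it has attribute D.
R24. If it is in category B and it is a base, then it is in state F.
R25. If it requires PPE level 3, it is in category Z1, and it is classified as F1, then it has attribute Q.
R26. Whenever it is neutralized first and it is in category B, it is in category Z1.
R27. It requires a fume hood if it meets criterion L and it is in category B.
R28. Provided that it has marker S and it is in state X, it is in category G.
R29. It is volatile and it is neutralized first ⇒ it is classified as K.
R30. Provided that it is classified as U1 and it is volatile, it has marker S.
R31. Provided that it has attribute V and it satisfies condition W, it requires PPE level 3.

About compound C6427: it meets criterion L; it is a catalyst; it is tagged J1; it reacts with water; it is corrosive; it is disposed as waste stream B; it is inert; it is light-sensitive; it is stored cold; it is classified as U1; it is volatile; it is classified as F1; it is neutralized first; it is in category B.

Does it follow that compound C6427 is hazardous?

Yes

By R3 (it is inert): it is in state X.
By R8 (it is a catalyst, it is corrosive): it is labeled.
By R9 (it is labeled, it is disposed as waste stream B, it is inert): it satisfies condition U.
By R15 (it satisfies condition U, it meets criterion L): it has attribute V.
By R21 (it is disposed as waste stream B): it satisfies condition C.
By R26 (it is neutralized first, it is in category B): it is in category Z1.
By R27 (it meets criterion L, it is in category B): it requires a fume hood.
By R29 (it is volatile, it is neutralized first): it is classified as K.
By R30 (it is classified as U1, it is volatile): it has marker S.
By R2 (it is classified as K): it satisfies condition A.
By R4 (it has attribute V, it is in category B, it is neutralized first): it has attribute T.
By R11 (it requires a fume hood): it is tagged Y.
By R13 (it is tagged Y, it is neutralized first): it carries flag J.
By R14 (it carries flag J): it requires PPE level 3.
By R16 (it has attribute T, it satisfies condition C, it is classified as U1): it is flammable.
By R23 (it satisfies condition A): it has attribute D.
By R25 (it requires PPE level 3, it is in category Z1, it is classified as F1): it has attribute Q.
By R28 (it has marker S, it is in state X): it is in category G.
By R20 (it is flammable, it is in category G): it is an oxidizer.
By R10 (it is an oxidizer, it has attribute D, it is classified as F1): it carries flag E.
By R12 (it carries flag E, it has attribute Q): it is hazardous.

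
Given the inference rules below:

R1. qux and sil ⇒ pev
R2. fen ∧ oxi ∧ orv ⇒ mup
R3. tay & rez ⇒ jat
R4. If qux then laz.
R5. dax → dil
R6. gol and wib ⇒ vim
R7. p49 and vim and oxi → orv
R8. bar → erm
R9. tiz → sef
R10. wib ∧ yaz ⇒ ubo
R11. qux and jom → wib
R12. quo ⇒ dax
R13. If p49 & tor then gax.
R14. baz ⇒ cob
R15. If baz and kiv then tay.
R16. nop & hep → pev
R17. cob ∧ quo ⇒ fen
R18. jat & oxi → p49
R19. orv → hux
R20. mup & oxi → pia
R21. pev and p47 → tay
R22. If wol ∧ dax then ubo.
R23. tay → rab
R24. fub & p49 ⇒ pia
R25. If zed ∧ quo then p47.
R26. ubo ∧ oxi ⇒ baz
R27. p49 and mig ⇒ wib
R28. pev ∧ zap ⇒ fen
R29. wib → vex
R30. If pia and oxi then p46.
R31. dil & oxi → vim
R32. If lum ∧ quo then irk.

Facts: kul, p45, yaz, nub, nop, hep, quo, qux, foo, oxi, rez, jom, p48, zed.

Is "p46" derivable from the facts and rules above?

Yes

wib  (by R11: qux, jom)
dax  (by R12: quo)
pev  (by R16: nop, hep)
p47  (by R25: zed, quo)
dil  (by R5: dax)
ubo  (by R10: wib, yaz)
tay  (by R21: pev, p47)
baz  (by R26: ubo, oxi)
vim  (by R31: dil, oxi)
jat  (by R3: tay, rez)
cob  (by R14: baz)
fen  (by R17: cob, quo)
p49  (by R18: jat, oxi)
orv  (by R7: p49, vim, oxi)
mup  (by R2: fen, oxi, orv)
pia  (by R20: mup, oxi)
p46  (by R30: pia, oxi)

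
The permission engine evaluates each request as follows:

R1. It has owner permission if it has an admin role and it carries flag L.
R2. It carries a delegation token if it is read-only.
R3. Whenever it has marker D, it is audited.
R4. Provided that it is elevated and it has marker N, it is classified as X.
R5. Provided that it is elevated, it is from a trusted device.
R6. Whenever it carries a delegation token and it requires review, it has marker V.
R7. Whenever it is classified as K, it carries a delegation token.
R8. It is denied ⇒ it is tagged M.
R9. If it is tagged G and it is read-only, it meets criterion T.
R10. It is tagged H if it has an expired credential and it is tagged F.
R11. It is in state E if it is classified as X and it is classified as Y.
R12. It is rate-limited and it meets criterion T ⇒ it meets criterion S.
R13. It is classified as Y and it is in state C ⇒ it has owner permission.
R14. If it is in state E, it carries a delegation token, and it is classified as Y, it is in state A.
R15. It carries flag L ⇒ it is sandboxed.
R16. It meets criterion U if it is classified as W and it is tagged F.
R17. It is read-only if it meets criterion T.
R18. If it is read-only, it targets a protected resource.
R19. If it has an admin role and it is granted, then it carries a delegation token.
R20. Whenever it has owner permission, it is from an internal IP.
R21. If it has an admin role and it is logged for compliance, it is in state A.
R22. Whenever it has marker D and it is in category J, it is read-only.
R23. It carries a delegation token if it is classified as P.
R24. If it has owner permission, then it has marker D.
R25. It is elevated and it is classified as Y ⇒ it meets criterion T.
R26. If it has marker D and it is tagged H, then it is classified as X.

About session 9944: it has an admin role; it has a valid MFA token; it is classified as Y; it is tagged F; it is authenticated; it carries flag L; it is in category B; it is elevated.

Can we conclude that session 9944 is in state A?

No

Forward chaining from the given facts derives: has owner permission, is from a trusted device, is sandboxed, is from an internal IP, has marker D, meets criterion T, is audited, is read-only, targets a protected resource, carries a delegation token.
Rules concluding "it is in state A": R14 needs "it is in state E"; R21 needs "it is logged for compliance" — none of these are established.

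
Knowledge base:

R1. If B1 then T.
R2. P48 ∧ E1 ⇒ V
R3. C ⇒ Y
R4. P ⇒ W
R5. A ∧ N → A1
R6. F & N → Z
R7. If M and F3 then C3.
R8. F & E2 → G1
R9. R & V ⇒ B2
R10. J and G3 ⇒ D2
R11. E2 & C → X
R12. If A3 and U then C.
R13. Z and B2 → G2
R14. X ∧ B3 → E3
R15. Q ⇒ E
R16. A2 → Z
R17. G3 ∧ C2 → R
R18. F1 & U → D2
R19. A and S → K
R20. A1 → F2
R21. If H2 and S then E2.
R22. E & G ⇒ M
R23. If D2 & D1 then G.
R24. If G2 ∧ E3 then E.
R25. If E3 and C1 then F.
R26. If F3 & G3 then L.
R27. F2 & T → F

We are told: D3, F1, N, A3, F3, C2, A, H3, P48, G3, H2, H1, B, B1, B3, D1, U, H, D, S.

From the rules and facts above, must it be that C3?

Forward chaining from the given facts derives: T, A1, C, R, D2, K, F2, E2, G, L, F, Y, Z, G1, X, E3.
The only rule concluding C3 is R7, which needs M; that is never established.

No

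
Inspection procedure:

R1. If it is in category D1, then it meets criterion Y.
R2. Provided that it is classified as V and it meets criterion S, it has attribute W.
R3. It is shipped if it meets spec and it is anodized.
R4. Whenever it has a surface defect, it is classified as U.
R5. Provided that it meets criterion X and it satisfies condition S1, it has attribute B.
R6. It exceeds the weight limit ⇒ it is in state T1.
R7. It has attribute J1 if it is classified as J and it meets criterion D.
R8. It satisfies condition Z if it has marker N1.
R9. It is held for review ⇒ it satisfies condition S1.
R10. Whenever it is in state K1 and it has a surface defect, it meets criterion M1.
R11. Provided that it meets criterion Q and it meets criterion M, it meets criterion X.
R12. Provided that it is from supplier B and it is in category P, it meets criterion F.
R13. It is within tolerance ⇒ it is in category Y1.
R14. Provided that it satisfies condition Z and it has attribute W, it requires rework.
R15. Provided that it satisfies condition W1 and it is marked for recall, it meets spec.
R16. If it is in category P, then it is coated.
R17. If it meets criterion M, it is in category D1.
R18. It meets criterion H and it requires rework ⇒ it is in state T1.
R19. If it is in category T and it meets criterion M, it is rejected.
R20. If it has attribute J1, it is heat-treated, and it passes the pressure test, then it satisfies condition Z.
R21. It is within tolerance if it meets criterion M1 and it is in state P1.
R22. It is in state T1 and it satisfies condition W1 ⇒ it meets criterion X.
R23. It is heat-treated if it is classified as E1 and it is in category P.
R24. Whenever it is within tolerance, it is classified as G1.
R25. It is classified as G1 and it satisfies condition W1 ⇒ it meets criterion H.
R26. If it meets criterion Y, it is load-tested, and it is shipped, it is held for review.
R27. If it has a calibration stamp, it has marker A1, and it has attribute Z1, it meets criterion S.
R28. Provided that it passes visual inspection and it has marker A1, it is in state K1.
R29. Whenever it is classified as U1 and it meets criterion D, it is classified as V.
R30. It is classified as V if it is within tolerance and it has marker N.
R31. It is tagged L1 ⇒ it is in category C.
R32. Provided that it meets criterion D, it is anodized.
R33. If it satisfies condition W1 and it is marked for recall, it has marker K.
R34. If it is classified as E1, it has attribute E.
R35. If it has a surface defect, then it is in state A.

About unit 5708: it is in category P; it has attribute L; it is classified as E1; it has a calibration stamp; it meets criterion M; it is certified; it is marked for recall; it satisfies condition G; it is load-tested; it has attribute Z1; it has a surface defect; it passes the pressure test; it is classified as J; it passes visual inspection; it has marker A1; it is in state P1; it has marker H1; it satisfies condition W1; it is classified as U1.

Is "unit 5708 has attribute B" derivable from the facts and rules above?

Forward chaining from the given facts derives: is classified as U, meets spec, is coated, is in category D1, is heat-treated, meets criterion S, is in state K1, has marker K, has attribute E, is in state A, meets criterion Y, meets criterion M1, is within tolerance, is classified as G1, meets criterion H, is in category Y1.
The only rule concluding "it has attribute B" is R5, which needs "it meets criterion X"; that is never established.

No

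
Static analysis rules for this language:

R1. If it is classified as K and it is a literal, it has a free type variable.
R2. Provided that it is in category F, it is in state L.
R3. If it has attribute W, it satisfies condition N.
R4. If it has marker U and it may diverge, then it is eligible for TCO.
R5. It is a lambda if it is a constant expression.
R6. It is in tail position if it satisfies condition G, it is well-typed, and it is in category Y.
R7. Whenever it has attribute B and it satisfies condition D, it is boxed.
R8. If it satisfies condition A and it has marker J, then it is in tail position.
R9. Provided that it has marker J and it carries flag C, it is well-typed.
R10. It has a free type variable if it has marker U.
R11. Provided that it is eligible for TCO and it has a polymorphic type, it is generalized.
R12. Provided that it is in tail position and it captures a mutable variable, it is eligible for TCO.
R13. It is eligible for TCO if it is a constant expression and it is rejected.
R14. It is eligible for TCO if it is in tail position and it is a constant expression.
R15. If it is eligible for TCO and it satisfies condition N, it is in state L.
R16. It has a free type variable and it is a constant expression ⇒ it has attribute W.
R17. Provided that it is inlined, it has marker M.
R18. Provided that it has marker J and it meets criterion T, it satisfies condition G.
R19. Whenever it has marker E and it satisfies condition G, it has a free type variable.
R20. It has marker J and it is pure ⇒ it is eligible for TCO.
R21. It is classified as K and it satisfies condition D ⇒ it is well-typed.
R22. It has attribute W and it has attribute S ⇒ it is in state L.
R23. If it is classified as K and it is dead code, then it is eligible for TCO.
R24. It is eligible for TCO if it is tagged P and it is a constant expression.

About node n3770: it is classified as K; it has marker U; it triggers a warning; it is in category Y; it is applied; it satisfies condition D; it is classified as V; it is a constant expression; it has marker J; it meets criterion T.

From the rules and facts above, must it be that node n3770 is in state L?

By R10 (it has marker U): it has a free type variable.
By R16 (it has a free type variable, it is a constant expression): it has attribute W.
By R18 (it has marker J, it meets criterion T): it satisfies condition G.
By R21 (it is classified as K, it satisfies condition D): it is well-typed.
By R3 (it has attribute W): it satisfies condition N.
By R6 (it satisfies condition G, it is well-typed, it is in category Y): it is in tail position.
By R14 (it is in tail position, it is a constant expression): it is eligible for TCO.
By R15 (it is eligible for TCO, it satisfies condition N): it is in state L.

Yes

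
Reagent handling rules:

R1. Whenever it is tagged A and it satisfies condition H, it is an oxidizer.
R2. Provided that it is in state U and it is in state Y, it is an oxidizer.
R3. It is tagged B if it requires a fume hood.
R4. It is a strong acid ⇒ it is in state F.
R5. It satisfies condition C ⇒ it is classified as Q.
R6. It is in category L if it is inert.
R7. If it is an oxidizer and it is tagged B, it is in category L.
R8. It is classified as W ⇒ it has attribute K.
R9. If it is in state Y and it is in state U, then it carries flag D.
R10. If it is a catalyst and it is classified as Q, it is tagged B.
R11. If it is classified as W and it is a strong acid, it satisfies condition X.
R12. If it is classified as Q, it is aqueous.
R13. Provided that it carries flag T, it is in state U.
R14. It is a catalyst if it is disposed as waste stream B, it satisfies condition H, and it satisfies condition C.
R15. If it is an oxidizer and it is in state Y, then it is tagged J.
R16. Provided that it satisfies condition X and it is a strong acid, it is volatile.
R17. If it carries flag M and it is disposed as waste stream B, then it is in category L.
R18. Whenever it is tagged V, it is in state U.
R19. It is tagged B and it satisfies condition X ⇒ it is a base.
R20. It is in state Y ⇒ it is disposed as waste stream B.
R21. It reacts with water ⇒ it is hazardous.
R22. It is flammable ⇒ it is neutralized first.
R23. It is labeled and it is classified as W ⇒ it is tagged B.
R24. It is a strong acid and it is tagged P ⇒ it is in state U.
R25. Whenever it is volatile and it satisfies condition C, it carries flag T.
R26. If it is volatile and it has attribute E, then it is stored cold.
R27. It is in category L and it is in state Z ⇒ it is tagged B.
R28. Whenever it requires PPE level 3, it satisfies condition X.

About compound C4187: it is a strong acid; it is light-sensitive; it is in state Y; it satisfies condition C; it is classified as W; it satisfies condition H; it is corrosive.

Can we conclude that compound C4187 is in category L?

Yes

By R5 (it satisfies condition C): it is classified as Q.
By R11 (it is classified as W, it is a strong acid): it satisfies condition X.
By R16 (it satisfies condition X, it is a strong acid): it is volatile.
By R20 (it is in state Y): it is disposed as waste stream B.
By R25 (it is volatile, it satisfies condition C): it carries flag T.
By R13 (it carries flag T): it is in state U.
By R14 (it is disposed as waste stream B, it satisfies condition H, it satisfies condition C): it is a catalyst.
By R2 (it is in state U, it is in state Y): it is an oxidizer.
By R10 (it is a catalyst, it is classified as Q): it is tagged B.
By R7 (it is an oxidizer, it is tagged B): it is in category L.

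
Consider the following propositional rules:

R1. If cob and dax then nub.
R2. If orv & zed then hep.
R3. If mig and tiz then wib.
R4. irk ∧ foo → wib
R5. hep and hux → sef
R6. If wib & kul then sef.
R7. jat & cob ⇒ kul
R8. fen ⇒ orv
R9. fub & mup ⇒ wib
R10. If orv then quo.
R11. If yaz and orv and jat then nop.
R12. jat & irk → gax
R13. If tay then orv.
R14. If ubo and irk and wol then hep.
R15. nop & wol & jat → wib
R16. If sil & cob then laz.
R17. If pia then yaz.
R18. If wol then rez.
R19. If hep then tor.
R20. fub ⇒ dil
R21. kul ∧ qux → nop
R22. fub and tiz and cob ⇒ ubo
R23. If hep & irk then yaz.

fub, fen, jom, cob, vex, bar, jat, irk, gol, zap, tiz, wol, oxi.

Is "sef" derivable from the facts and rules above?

kul  (by R7: jat, cob)
orv  (by R8: fen)
ubo  (by R22: fub, tiz, cob)
hep  (by R14: ubo, irk, wol)
yaz  (by R23: hep, irk)
nop  (by R11: yaz, orv, jat)
wib  (by R15: nop, wol, jat)
sef  (by R6: wib, kul)

Yes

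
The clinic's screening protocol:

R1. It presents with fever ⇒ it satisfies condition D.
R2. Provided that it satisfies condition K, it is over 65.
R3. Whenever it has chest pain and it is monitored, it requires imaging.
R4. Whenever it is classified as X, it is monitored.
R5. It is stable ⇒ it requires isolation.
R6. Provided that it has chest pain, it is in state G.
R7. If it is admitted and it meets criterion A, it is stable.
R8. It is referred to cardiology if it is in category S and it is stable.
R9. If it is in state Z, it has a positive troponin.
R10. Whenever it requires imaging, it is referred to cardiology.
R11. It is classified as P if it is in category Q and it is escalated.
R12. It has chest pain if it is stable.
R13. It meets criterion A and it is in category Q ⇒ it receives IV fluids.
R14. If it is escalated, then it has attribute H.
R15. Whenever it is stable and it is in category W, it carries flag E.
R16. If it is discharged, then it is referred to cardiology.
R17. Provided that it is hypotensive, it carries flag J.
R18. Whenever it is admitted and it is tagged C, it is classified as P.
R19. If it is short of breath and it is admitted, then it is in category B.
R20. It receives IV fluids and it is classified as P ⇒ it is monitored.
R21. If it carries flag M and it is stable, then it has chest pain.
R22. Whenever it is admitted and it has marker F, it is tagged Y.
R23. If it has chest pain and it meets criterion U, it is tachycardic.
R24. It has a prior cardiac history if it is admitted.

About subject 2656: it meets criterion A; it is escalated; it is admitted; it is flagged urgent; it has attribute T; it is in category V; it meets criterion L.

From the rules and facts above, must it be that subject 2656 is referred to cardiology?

No

Forward chaining from the given facts derives: is stable, has chest pain, has attribute H, has a prior cardiac history, requires isolation, is in state G.
Rules concluding "it is referred to cardiology": R8 needs "it is in category S"; R10 needs "it requires imaging"; R16 needs "it is discharged" — none of these are established.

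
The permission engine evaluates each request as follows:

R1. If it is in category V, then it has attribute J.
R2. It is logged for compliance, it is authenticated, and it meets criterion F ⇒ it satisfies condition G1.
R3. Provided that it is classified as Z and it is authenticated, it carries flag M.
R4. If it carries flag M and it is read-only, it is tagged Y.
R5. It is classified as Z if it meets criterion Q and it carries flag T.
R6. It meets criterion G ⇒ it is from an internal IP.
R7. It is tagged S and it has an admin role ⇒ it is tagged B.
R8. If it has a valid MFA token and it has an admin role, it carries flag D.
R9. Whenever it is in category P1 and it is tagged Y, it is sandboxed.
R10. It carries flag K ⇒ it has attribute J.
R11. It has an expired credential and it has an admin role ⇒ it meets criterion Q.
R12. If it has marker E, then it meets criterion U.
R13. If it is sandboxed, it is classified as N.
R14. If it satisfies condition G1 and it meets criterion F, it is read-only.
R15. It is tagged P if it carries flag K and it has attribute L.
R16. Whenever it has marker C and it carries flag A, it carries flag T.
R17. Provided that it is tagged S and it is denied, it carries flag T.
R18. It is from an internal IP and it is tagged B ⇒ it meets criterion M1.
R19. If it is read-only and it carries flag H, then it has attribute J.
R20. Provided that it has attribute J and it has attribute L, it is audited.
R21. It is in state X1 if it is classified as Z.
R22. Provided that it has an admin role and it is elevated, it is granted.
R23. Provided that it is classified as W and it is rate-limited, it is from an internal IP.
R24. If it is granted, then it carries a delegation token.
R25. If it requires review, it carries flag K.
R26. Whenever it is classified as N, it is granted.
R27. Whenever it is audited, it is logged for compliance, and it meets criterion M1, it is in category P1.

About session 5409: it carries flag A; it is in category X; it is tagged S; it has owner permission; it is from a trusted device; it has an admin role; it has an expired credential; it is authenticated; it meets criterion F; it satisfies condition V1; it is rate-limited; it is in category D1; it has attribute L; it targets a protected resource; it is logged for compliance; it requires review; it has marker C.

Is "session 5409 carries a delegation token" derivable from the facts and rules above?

No

Forward chaining from the given facts derives: satisfies condition G1, is tagged B, meets criterion Q, is read-only, carries flag T, carries flag K, is classified as Z, has attribute J, is tagged P, is audited, is in state X1, carries flag M, is tagged Y.
The only rule concluding "it carries a delegation token" is R24, which needs "it is granted"; that is never established.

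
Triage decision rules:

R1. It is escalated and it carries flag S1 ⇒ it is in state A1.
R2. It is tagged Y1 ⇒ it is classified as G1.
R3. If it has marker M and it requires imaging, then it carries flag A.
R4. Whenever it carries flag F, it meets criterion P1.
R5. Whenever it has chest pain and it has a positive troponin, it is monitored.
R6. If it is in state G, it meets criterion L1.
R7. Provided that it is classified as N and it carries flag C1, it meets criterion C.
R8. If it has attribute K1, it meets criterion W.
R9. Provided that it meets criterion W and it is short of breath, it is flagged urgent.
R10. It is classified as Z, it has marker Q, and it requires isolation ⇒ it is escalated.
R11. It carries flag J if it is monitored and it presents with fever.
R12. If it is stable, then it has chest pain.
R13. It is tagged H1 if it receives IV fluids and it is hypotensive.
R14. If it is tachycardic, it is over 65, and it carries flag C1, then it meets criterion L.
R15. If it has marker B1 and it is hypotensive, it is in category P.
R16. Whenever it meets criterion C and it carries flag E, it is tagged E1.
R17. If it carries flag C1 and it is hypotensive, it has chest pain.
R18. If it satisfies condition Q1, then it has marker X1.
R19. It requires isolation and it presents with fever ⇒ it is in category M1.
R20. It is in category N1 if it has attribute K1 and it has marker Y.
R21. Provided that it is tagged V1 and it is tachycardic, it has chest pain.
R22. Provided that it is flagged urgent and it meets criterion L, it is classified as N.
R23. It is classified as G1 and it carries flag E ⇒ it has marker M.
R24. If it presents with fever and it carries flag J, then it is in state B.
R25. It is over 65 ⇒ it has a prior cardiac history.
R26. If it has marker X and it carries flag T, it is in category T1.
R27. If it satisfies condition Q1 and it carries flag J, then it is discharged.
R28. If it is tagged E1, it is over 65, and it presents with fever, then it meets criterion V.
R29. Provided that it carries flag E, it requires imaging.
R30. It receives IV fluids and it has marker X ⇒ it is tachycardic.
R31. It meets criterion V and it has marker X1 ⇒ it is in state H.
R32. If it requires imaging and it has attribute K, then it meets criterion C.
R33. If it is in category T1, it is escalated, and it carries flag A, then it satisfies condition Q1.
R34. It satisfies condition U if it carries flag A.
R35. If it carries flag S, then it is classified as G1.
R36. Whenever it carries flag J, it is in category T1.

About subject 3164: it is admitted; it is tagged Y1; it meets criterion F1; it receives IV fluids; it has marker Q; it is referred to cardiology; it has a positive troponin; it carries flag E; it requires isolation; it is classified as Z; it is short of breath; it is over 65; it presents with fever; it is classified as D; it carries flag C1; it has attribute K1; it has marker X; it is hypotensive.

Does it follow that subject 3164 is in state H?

By R2 (it is tagged Y1): it is classified as G1.
By R8 (it has attribute K1): it meets criterion W.
By R9 (it meets criterion W, it is short of breath): it is flagged urgent.
By R10 (it is classified as Z, it has marker Q, it requires isolation): it is escalated.
By R17 (it carries flag C1, it is hypotensive): it has chest pain.
By R23 (it is classified as G1, it carries flag E): it has marker M.
By R29 (it carries flag E): it requires imaging.
By R30 (it receives IV fluids, it has marker X): it is tachycardic.
By R3 (it has marker M, it requires imaging): it carries flag A.
By R5 (it has chest pain, it has a positive troponin): it is monitored.
By R11 (it is monitored, it presents with fever): it carries flag J.
By R14 (it is tachycardic, it is over 65, it carries flag C1): it meets criterion L.
By R22 (it is flagged urgent, it meets criterion L): it is classified as N.
By R36 (it carries flag J): it is in category T1.
By R7 (it is classified as N, it carries flag C1): it meets criterion C.
By R16 (it meets criterion C, it carries flag E): it is tagged E1.
By R28 (it is tagged E1, it is over 65, it presents with fever): it meets criterion V.
By R33 (it is in category T1, it is escalated, it carries flag A): it satisfies condition Q1.
By R18 (it satisfies condition Q1): it has marker X1.
By R31 (it meets criterion V, it has marker X1): it is in state H.

Yes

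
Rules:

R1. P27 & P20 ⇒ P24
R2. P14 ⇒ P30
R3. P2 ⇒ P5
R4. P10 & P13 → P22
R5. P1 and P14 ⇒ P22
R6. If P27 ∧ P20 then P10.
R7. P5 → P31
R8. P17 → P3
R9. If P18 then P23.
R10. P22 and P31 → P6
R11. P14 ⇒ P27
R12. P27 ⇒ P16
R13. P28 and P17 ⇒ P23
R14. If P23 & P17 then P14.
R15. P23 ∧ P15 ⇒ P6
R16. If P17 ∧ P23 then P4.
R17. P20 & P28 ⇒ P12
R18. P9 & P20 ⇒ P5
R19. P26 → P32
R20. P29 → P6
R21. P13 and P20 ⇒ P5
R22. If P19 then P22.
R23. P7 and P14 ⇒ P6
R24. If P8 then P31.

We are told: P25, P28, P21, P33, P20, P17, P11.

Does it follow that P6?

No

Forward chaining from the given facts derives: P3, P23, P14, P4, P12, P30, P27, P16, P24, P10.
Rules concluding P6: R10 needs P22; R15 needs P15; R20 needs P29; R23 needs P7 — none of these are established.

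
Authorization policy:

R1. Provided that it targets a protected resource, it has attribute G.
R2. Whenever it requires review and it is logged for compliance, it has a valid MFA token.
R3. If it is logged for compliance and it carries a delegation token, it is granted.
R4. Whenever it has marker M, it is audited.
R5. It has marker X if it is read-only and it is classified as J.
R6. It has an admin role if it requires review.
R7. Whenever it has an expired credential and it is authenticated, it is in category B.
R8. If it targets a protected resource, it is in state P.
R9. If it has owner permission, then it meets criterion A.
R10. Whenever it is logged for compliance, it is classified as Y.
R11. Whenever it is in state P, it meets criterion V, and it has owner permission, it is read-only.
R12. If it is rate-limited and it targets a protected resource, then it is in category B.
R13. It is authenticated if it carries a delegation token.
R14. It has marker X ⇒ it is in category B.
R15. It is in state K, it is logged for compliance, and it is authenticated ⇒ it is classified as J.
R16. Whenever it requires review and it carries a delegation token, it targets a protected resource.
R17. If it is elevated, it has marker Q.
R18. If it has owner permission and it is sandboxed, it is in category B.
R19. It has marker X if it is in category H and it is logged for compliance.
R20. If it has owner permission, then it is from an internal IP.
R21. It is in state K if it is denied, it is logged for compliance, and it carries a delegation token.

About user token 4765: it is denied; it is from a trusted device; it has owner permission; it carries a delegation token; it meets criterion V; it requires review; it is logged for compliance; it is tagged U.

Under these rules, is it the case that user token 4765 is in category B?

Yes

By R13 (it carries a delegation token): it is authenticated.
By R16 (it requires review, it carries a delegation token): it targets a protected resource.
By R21 (it is denied, it is logged for compliance, it carries a delegation token): it is in state K.
By R8 (it targets a protected resource): it is in state P.
By R11 (it is in state P, it meets criterion V, it has owner permission): it is read-only.
By R15 (it is in state K, it is logged for compliance, it is authenticated): it is classified as J.
By R5 (it is read-only, it is classified as J): it has marker X.
By R14 (it has marker X): it is in category B.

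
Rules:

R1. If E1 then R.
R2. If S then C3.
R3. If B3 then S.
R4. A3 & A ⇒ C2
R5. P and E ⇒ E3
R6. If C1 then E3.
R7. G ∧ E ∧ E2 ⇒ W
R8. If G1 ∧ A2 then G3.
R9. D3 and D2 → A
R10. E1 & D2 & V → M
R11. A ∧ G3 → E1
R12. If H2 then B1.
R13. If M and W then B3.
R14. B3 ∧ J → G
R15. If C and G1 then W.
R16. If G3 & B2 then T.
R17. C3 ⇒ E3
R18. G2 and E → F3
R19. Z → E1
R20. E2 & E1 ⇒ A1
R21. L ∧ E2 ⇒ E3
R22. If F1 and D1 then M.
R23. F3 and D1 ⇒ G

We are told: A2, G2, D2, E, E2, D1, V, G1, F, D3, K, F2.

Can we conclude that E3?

Yes

G3  (by R8: G1, A2)
A  (by R9: D3, D2)
E1  (by R11: A, G3)
F3  (by R18: G2, E)
G  (by R23: F3, D1)
W  (by R7: G, E, E2)
M  (by R10: E1, D2, V)
B3  (by R13: M, W)
S  (by R3: B3)
C3  (by R2: S)
E3  (by R17: C3)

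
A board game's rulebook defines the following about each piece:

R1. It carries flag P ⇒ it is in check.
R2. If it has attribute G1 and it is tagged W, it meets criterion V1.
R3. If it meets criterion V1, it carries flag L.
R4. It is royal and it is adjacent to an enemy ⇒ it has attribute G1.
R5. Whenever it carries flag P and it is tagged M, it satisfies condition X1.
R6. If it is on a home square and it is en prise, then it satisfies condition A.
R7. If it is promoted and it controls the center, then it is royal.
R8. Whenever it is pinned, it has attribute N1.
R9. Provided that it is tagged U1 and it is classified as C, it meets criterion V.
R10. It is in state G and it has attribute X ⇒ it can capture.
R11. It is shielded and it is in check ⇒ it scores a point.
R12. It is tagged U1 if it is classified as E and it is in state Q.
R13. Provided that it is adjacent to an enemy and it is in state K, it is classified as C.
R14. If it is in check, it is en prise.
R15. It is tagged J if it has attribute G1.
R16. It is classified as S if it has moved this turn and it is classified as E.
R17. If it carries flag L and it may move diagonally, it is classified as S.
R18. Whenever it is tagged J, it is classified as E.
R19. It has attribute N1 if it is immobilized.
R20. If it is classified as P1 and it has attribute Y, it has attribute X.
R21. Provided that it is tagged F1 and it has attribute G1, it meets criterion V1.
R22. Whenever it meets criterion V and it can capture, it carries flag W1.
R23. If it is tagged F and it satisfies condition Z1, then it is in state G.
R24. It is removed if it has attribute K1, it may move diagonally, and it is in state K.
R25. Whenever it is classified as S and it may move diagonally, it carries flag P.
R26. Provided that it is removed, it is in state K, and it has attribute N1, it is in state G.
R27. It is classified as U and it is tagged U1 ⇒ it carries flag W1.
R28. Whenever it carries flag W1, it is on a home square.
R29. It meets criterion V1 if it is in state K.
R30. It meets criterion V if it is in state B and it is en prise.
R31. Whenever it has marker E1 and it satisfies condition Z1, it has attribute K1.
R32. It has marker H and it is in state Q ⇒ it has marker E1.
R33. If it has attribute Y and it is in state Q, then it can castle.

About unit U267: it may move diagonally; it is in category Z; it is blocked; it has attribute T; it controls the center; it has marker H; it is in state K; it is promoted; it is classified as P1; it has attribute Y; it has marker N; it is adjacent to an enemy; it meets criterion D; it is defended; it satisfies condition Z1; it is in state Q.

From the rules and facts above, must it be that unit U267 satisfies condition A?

Forward chaining from the given facts derives: is royal, is classified as C, has attribute X, meets criterion V1, has marker E1, can castle, carries flag L, has attribute G1, is tagged J, is classified as S, is classified as E, carries flag P, has attribute K1, is in check, is tagged U1, is en prise, is removed, meets criterion V.
The only rule concluding "it satisfies condition A" is R6, which needs "it is on a home square"; that is never established.

No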